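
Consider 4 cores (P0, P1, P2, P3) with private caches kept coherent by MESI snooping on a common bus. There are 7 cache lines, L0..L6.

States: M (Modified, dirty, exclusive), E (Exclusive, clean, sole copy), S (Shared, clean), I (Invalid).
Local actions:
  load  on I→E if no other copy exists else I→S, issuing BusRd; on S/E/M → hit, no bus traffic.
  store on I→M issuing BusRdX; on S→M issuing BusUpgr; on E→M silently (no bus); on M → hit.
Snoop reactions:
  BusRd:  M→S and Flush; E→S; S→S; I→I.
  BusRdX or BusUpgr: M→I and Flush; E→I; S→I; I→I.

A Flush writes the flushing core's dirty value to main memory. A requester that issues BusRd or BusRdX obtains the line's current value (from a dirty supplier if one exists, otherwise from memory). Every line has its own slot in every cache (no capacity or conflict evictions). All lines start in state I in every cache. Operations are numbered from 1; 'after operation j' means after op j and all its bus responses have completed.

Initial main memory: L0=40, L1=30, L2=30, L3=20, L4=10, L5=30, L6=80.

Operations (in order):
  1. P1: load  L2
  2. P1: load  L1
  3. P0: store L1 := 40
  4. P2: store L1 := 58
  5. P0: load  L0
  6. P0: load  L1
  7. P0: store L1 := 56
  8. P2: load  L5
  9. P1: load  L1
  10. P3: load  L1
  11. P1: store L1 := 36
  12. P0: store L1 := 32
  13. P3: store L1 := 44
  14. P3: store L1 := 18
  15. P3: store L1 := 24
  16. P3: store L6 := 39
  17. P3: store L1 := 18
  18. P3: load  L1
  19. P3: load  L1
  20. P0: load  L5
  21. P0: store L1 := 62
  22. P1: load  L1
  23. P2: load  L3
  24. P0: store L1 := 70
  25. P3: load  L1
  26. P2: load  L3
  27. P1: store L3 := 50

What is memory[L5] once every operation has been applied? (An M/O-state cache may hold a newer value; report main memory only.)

memory[L5] = 30

1. P1: load  L2  bus=[BusRd]  L2: P0=I P1=E P2=I P3=I  mem[L2]=30
2. P1: load  L1  bus=[BusRd]  L1: P0=I P1=E P2=I P3=I  mem[L1]=30
3. P0: store L1 := 40  bus=[BusRdX]  L1: P0=M P1=I P2=I P3=I  mem[L1]=30
4. P2: store L1 := 58  bus=[BusRdX,Flush]  L1: P0=I P1=I P2=M P3=I  mem[L1]=40
5. P0: load  L0  bus=[BusRd]  L0: P0=E P1=I P2=I P3=I  mem[L0]=40
6. P0: load  L1  bus=[BusRd,Flush]  L1: P0=S P1=I P2=S P3=I  mem[L1]=58
7. P0: store L1 := 56  bus=[BusUpgr]  L1: P0=M P1=I P2=I P3=I  mem[L1]=58
8. P2: load  L5  bus=[BusRd]  L5: P0=I P1=I P2=E P3=I  mem[L5]=30
9. P1: load  L1  bus=[BusRd,Flush]  L1: P0=S P1=S P2=I P3=I  mem[L1]=56
10. P3: load  L1  bus=[BusRd]  L1: P0=S P1=S P2=I P3=S  mem[L1]=56
11. P1: store L1 := 36  bus=[BusUpgr]  L1: P0=I P1=M P2=I P3=I  mem[L1]=56
12. P0: store L1 := 32  bus=[BusRdX,Flush]  L1: P0=M P1=I P2=I P3=I  mem[L1]=36
13. P3: store L1 := 44  bus=[BusRdX,Flush]  L1: P0=I P1=I P2=I P3=M  mem[L1]=32
14. P3: store L1 := 18  bus=[-]  L1: P0=I P1=I P2=I P3=M  mem[L1]=32
15. P3: store L1 := 24  bus=[-]  L1: P0=I P1=I P2=I P3=M  mem[L1]=32
16. P3: store L6 := 39  bus=[BusRdX]  L6: P0=I P1=I P2=I P3=M  mem[L6]=80
17. P3: store L1 := 18  bus=[-]  L1: P0=I P1=I P2=I P3=M  mem[L1]=32
18. P3: load  L1  bus=[-]  L1: P0=I P1=I P2=I P3=M  mem[L1]=32
19. P3: load  L1  bus=[-]  L1: P0=I P1=I P2=I P3=M  mem[L1]=32
20. P0: load  L5  bus=[BusRd]  L5: P0=S P1=I P2=S P3=I  mem[L5]=30
21. P0: store L1 := 62  bus=[BusRdX,Flush]  L1: P0=M P1=I P2=I P3=I  mem[L1]=18
22. P1: load  L1  bus=[BusRd,Flush]  L1: P0=S P1=S P2=I P3=I  mem[L1]=62
23. P2: load  L3  bus=[BusRd]  L3: P0=I P1=I P2=E P3=I  mem[L3]=20
24. P0: store L1 := 70  bus=[BusUpgr]  L1: P0=M P1=I P2=I P3=I  mem[L1]=62
25. P3: load  L1  bus=[BusRd,Flush]  L1: P0=S P1=I P2=I P3=S  mem[L1]=70
26. P2: load  L3  bus=[-]  L3: P0=I P1=I P2=E P3=I  mem[L3]=20
27. P1: store L3 := 50  bus=[BusRdX]  L3: P0=I P1=M P2=I P3=I  mem[L3]=20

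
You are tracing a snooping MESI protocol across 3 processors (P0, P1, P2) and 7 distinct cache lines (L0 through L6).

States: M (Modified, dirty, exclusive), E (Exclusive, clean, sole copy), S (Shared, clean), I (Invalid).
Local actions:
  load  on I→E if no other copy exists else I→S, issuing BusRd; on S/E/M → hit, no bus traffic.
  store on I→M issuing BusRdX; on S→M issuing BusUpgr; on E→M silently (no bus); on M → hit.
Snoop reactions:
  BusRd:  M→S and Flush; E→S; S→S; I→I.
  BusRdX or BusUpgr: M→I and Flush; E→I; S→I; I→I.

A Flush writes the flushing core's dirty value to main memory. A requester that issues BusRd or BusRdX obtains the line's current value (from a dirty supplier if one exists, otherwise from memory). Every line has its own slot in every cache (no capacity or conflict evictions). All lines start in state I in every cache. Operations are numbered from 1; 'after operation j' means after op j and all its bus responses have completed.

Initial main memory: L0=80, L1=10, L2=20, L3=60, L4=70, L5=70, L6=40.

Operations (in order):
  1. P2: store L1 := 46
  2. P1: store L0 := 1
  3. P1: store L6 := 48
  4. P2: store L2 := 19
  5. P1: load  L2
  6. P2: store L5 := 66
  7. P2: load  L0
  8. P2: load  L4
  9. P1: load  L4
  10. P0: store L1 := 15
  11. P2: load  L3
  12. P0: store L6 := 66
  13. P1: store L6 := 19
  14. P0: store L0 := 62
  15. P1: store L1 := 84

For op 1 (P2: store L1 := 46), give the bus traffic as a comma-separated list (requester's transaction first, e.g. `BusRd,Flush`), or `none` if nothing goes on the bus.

1. P2: store L1 := 46  bus=[BusRdX]  L1: P0=I P1=I P2=M  mem[L1]=10
2. P1: store L0 := 1  bus=[BusRdX]  L0: P0=I P1=M P2=I  mem[L0]=80
3. P1: store L6 := 48  bus=[BusRdX]  L6: P0=I P1=M P2=I  mem[L6]=40
4. P2: store L2 := 19  bus=[BusRdX]  L2: P0=I P1=I P2=M  mem[L2]=20
5. P1: load  L2  bus=[BusRd,Flush]  L2: P0=I P1=S P2=S  mem[L2]=19
6. P2: store L5 := 66  bus=[BusRdX]  L5: P0=I P1=I P2=M  mem[L5]=70
7. P2: load  L0  bus=[BusRd,Flush]  L0: P0=I P1=S P2=S  mem[L0]=1
8. P2: load  L4  bus=[BusRd]  L4: P0=I P1=I P2=E  mem[L4]=70
9. P1: load  L4  bus=[BusRd]  L4: P0=I P1=S P2=S  mem[L4]=70
10. P0: store L1 := 15  bus=[BusRdX,Flush]  L1: P0=M P1=I P2=I  mem[L1]=46
11. P2: load  L3  bus=[BusRd]  L3: P0=I P1=I P2=E  mem[L3]=60
12. P0: store L6 := 66  bus=[BusRdX,Flush]  L6: P0=M P1=I P2=I  mem[L6]=48
13. P1: store L6 := 19  bus=[BusRdX,Flush]  L6: P0=I P1=M P2=I  mem[L6]=66
14. P0: store L0 := 62  bus=[BusRdX]  L0: P0=M P1=I P2=I  mem[L0]=1
15. P1: store L1 := 84  bus=[BusRdX,Flush]  L1: P0=I P1=M P2=I  mem[L1]=15

bus = BusRdX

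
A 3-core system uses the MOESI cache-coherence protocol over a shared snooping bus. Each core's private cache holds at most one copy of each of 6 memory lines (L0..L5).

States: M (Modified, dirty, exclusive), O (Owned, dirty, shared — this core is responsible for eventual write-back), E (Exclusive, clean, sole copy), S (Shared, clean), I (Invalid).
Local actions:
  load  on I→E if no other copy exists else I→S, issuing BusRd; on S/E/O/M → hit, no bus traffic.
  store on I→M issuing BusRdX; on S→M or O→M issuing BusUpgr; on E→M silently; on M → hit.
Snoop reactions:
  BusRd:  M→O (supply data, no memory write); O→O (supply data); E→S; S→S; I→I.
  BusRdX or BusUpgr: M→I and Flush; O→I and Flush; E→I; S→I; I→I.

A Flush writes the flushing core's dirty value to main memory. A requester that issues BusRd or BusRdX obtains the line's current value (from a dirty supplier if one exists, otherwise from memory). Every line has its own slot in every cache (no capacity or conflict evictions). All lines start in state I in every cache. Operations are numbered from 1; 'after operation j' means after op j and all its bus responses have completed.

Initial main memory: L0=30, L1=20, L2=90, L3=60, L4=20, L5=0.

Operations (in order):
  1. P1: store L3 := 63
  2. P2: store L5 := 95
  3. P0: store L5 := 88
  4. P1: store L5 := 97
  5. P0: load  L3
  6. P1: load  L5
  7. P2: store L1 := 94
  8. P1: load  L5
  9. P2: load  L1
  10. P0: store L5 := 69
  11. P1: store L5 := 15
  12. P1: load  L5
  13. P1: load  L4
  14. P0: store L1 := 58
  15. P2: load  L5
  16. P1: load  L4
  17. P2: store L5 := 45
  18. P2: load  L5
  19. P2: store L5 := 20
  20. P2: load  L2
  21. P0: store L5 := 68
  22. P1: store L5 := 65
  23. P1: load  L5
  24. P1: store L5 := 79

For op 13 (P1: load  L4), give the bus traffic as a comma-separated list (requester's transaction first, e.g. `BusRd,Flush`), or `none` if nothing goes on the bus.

step 1: P1: store L3 := 63  ⟶  IMI  (L3)  txn=BusRdX  M[L3]=60
step 2: P2: store L5 := 95  ⟶  IIM  (L5)  txn=BusRdX  M[L5]=0
step 3: P0: store L5 := 88  ⟶  MII  (L5)  txn=BusRdX+Flush  M[L5]=95
step 4: P1: store L5 := 97  ⟶  IMI  (L5)  txn=BusRdX+Flush  M[L5]=88
step 5: P0: load  L3  ⟶  SOI  (L3)  txn=BusRd  M[L3]=60
step 6: P1: load  L5  ⟶  IMI  (L5)  txn=∅  M[L5]=88
step 7: P2: store L1 := 94  ⟶  IIM  (L1)  txn=BusRdX  M[L1]=20
step 8: P1: load  L5  ⟶  IMI  (L5)  txn=∅  M[L5]=88
step 9: P2: load  L1  ⟶  IIM  (L1)  txn=∅  M[L1]=20
step 10: P0: store L5 := 69  ⟶  MII  (L5)  txn=BusRdX+Flush  M[L5]=97
step 11: P1: store L5 := 15  ⟶  IMI  (L5)  txn=BusRdX+Flush  M[L5]=69
step 12: P1: load  L5  ⟶  IMI  (L5)  txn=∅  M[L5]=69
step 13: P1: load  L4  ⟶  IEI  (L4)  txn=BusRd  M[L4]=20
step 14: P0: store L1 := 58  ⟶  MII  (L1)  txn=BusRdX+Flush  M[L1]=94
step 15: P2: load  L5  ⟶  IOS  (L5)  txn=BusRd  M[L5]=69
step 16: P1: load  L4  ⟶  IEI  (L4)  txn=∅  M[L4]=20
step 17: P2: store L5 := 45  ⟶  IIM  (L5)  txn=BusUpgr+Flush  M[L5]=15
step 18: P2: load  L5  ⟶  IIM  (L5)  txn=∅  M[L5]=15
step 19: P2: store L5 := 20  ⟶  IIM  (L5)  txn=∅  M[L5]=15
step 20: P2: load  L2  ⟶  IIE  (L2)  txn=BusRd  M[L2]=90
step 21: P0: store L5 := 68  ⟶  MII  (L5)  txn=BusRdX+Flush  M[L5]=20
step 22: P1: store L5 := 65  ⟶  IMI  (L5)  txn=BusRdX+Flush  M[L5]=68
step 23: P1: load  L5  ⟶  IMI  (L5)  txn=∅  M[L5]=68
step 24: P1: store L5 := 79  ⟶  IMI  (L5)  txn=∅  M[L5]=68

bus = BusRd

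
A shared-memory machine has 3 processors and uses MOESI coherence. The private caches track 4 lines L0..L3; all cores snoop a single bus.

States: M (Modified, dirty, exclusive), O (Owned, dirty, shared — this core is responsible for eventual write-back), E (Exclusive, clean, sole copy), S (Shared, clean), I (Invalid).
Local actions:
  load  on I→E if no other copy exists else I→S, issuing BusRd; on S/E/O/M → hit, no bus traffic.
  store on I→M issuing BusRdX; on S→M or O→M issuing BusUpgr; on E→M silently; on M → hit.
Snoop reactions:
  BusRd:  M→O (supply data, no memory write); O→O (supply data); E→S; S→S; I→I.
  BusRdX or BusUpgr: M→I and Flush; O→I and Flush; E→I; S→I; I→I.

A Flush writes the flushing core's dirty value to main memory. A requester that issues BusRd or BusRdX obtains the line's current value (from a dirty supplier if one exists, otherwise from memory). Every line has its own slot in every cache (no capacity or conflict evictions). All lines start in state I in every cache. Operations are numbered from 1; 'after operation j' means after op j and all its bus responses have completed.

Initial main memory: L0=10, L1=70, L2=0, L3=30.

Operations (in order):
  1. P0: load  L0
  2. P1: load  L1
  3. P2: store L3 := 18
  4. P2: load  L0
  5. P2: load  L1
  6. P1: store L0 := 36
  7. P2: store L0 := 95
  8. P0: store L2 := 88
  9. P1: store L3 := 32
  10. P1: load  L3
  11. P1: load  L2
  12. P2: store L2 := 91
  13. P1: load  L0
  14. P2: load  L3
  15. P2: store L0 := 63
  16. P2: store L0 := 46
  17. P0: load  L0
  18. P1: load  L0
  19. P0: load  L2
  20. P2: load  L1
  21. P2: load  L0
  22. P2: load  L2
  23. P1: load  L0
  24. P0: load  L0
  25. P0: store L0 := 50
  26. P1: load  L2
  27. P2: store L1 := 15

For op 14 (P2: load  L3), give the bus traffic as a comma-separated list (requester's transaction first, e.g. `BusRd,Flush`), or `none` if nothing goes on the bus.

1. P0: load  L0  bus=[BusRd]  L0: P0=E P1=I P2=I  mem[L0]=10
2. P1: load  L1  bus=[BusRd]  L1: P0=I P1=E P2=I  mem[L1]=70
3. P2: store L3 := 18  bus=[BusRdX]  L3: P0=I P1=I P2=M  mem[L3]=30
4. P2: load  L0  bus=[BusRd]  L0: P0=S P1=I P2=S  mem[L0]=10
5. P2: load  L1  bus=[BusRd]  L1: P0=I P1=S P2=S  mem[L1]=70
6. P1: store L0 := 36  bus=[BusRdX]  L0: P0=I P1=M P2=I  mem[L0]=10
7. P2: store L0 := 95  bus=[BusRdX,Flush]  L0: P0=I P1=I P2=M  mem[L0]=36
8. P0: store L2 := 88  bus=[BusRdX]  L2: P0=M P1=I P2=I  mem[L2]=0
9. P1: store L3 := 32  bus=[BusRdX,Flush]  L3: P0=I P1=M P2=I  mem[L3]=18
10. P1: load  L3  bus=[-]  L3: P0=I P1=M P2=I  mem[L3]=18
11. P1: load  L2  bus=[BusRd]  L2: P0=O P1=S P2=I  mem[L2]=0
12. P2: store L2 := 91  bus=[BusRdX,Flush]  L2: P0=I P1=I P2=M  mem[L2]=88
13. P1: load  L0  bus=[BusRd]  L0: P0=I P1=S P2=O  mem[L0]=36
14. P2: load  L3  bus=[BusRd]  L3: P0=I P1=O P2=S  mem[L3]=18
15. P2: store L0 := 63  bus=[BusUpgr]  L0: P0=I P1=I P2=M  mem[L0]=36
16. P2: store L0 := 46  bus=[-]  L0: P0=I P1=I P2=M  mem[L0]=36
17. P0: load  L0  bus=[BusRd]  L0: P0=S P1=I P2=O  mem[L0]=36
18. P1: load  L0  bus=[BusRd]  L0: P0=S P1=S P2=O  mem[L0]=36
19. P0: load  L2  bus=[BusRd]  L2: P0=S P1=I P2=O  mem[L2]=88
20. P2: load  L1  bus=[-]  L1: P0=I P1=S P2=S  mem[L1]=70
21. P2: load  L0  bus=[-]  L0: P0=S P1=S P2=O  mem[L0]=36
22. P2: load  L2  bus=[-]  L2: P0=S P1=I P2=O  mem[L2]=88
23. P1: load  L0  bus=[-]  L0: P0=S P1=S P2=O  mem[L0]=36
24. P0: load  L0  bus=[-]  L0: P0=S P1=S P2=O  mem[L0]=36
25. P0: store L0 := 50  bus=[BusUpgr,Flush]  L0: P0=M P1=I P2=I  mem[L0]=46
26. P1: load  L2  bus=[BusRd]  L2: P0=S P1=S P2=O  mem[L2]=88
27. P2: store L1 := 15  bus=[BusUpgr]  L1: P0=I P1=I P2=M  mem[L1]=70

bus = BusRd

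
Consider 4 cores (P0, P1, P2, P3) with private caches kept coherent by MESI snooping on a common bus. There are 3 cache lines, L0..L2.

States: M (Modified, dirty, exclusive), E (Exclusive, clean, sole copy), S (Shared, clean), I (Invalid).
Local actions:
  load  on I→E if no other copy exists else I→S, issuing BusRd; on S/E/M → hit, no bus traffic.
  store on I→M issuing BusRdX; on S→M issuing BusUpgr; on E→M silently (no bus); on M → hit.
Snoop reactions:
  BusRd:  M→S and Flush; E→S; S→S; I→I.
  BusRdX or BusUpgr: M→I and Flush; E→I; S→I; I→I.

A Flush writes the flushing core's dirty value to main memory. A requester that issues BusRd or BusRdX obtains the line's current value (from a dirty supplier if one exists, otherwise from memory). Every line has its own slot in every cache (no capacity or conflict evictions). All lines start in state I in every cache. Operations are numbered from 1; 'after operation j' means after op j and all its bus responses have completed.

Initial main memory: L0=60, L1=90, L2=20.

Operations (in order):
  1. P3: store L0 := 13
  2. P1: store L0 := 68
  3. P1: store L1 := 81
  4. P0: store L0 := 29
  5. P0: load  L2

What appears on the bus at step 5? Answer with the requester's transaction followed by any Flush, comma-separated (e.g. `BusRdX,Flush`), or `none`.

bus = BusRd

1. P3: store L0 := 13  bus=[BusRdX]  L0: P0=I P1=I P2=I P3=M  mem[L0]=60
2. P1: store L0 := 68  bus=[BusRdX,Flush]  L0: P0=I P1=M P2=I P3=I  mem[L0]=13
3. P1: store L1 := 81  bus=[BusRdX]  L1: P0=I P1=M P2=I P3=I  mem[L1]=90
4. P0: store L0 := 29  bus=[BusRdX,Flush]  L0: P0=M P1=I P2=I P3=I  mem[L0]=68
5. P0: load  L2  bus=[BusRd]  L2: P0=E P1=I P2=I P3=I  mem[L2]=20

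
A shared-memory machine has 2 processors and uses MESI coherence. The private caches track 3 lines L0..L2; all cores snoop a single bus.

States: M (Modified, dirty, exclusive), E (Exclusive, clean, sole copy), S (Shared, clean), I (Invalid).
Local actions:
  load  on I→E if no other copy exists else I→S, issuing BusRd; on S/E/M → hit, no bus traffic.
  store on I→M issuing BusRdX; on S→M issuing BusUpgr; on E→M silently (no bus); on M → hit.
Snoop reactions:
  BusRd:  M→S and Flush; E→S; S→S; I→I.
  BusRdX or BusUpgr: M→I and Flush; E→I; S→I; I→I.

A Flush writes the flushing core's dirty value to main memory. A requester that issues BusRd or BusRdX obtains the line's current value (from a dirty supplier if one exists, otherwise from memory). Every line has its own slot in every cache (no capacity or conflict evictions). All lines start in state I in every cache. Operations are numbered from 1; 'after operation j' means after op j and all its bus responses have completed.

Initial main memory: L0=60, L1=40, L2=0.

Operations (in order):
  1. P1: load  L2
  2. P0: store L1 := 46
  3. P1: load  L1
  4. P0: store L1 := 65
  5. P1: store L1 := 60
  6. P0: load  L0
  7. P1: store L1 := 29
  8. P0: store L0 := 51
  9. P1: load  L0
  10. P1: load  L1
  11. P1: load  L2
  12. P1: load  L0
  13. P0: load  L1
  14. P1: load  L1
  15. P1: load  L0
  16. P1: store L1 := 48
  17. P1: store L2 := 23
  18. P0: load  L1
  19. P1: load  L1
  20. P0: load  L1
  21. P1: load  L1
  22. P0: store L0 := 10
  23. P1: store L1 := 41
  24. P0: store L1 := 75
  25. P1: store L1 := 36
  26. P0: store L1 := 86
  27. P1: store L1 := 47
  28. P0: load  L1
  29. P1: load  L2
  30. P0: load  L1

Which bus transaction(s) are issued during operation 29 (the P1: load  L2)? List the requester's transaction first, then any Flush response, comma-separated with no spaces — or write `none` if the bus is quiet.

bus = none

1. P1: load  L2  bus=[BusRd]  L2: P0=I P1=E  mem[L2]=0
2. P0: store L1 := 46  bus=[BusRdX]  L1: P0=M P1=I  mem[L1]=40
3. P1: load  L1  bus=[BusRd,Flush]  L1: P0=S P1=S  mem[L1]=46
4. P0: store L1 := 65  bus=[BusUpgr]  L1: P0=M P1=I  mem[L1]=46
5. P1: store L1 := 60  bus=[BusRdX,Flush]  L1: P0=I P1=M  mem[L1]=65
6. P0: load  L0  bus=[BusRd]  L0: P0=E P1=I  mem[L0]=60
7. P1: store L1 := 29  bus=[-]  L1: P0=I P1=M  mem[L1]=65
8. P0: store L0 := 51  bus=[-]  L0: P0=M P1=I  mem[L0]=60
9. P1: load  L0  bus=[BusRd,Flush]  L0: P0=S P1=S  mem[L0]=51
10. P1: load  L1  bus=[-]  L1: P0=I P1=M  mem[L1]=65
11. P1: load  L2  bus=[-]  L2: P0=I P1=E  mem[L2]=0
12. P1: load  L0  bus=[-]  L0: P0=S P1=S  mem[L0]=51
13. P0: load  L1  bus=[BusRd,Flush]  L1: P0=S P1=S  mem[L1]=29
14. P1: load  L1  bus=[-]  L1: P0=S P1=S  mem[L1]=29
15. P1: load  L0  bus=[-]  L0: P0=S P1=S  mem[L0]=51
16. P1: store L1 := 48  bus=[BusUpgr]  L1: P0=I P1=M  mem[L1]=29
17. P1: store L2 := 23  bus=[-]  L2: P0=I P1=M  mem[L2]=0
18. P0: load  L1  bus=[BusRd,Flush]  L1: P0=S P1=S  mem[L1]=48
19. P1: load  L1  bus=[-]  L1: P0=S P1=S  mem[L1]=48
20. P0: load  L1  bus=[-]  L1: P0=S P1=S  mem[L1]=48
21. P1: load  L1  bus=[-]  L1: P0=S P1=S  mem[L1]=48
22. P0: store L0 := 10  bus=[BusUpgr]  L0: P0=M P1=I  mem[L0]=51
23. P1: store L1 := 41  bus=[BusUpgr]  L1: P0=I P1=M  mem[L1]=48
24. P0: store L1 := 75  bus=[BusRdX,Flush]  L1: P0=M P1=I  mem[L1]=41
25. P1: store L1 := 36  bus=[BusRdX,Flush]  L1: P0=I P1=M  mem[L1]=75
26. P0: store L1 := 86  bus=[BusRdX,Flush]  L1: P0=M P1=I  mem[L1]=36
27. P1: store L1 := 47  bus=[BusRdX,Flush]  L1: P0=I P1=M  mem[L1]=86
28. P0: load  L1  bus=[BusRd,Flush]  L1: P0=S P1=S  mem[L1]=47
29. P1: load  L2  bus=[-]  L2: P0=I P1=M  mem[L2]=0
30. P0: load  L1  bus=[-]  L1: P0=S P1=S  mem[L1]=47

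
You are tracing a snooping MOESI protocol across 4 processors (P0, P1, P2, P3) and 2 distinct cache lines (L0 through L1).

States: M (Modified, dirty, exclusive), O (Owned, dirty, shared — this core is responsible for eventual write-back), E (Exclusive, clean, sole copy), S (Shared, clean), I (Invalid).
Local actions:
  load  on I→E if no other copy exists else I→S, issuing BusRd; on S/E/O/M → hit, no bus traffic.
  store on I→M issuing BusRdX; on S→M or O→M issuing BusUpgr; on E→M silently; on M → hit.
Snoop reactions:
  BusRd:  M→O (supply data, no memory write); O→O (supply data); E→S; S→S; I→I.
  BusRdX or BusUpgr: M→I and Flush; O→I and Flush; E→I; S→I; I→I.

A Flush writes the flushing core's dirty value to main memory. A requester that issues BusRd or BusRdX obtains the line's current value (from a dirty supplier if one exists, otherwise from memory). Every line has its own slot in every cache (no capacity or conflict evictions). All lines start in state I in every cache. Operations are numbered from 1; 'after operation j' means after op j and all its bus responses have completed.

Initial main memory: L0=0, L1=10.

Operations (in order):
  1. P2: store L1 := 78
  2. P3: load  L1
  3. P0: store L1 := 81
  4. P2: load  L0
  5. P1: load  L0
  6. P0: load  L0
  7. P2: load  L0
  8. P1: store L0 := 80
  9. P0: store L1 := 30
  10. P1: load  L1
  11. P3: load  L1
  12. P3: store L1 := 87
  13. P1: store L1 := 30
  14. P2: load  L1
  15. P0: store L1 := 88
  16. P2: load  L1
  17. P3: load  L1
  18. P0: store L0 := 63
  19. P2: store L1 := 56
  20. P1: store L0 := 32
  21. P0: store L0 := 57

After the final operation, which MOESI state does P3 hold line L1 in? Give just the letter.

state = I

step 1: P2: store L1 := 78  ⟶  IIMI  (L1)  txn=BusRdX  M[L1]=10
step 2: P3: load  L1  ⟶  IIOS  (L1)  txn=BusRd  M[L1]=10
step 3: P0: store L1 := 81  ⟶  MIII  (L1)  txn=BusRdX+Flush  M[L1]=78
step 4: P2: load  L0  ⟶  IIEI  (L0)  txn=BusRd  M[L0]=0
step 5: P1: load  L0  ⟶  ISSI  (L0)  txn=BusRd  M[L0]=0
step 6: P0: load  L0  ⟶  SSSI  (L0)  txn=BusRd  M[L0]=0
step 7: P2: load  L0  ⟶  SSSI  (L0)  txn=∅  M[L0]=0
step 8: P1: store L0 := 80  ⟶  IMII  (L0)  txn=BusUpgr  M[L0]=0
step 9: P0: store L1 := 30  ⟶  MIII  (L1)  txn=∅  M[L1]=78
step 10: P1: load  L1  ⟶  OSII  (L1)  txn=BusRd  M[L1]=78
step 11: P3: load  L1  ⟶  OSIS  (L1)  txn=BusRd  M[L1]=78
step 12: P3: store L1 := 87  ⟶  IIIM  (L1)  txn=BusUpgr+Flush  M[L1]=30
step 13: P1: store L1 := 30  ⟶  IMII  (L1)  txn=BusRdX+Flush  M[L1]=87
step 14: P2: load  L1  ⟶  IOSI  (L1)  txn=BusRd  M[L1]=87
step 15: P0: store L1 := 88  ⟶  MIII  (L1)  txn=BusRdX+Flush  M[L1]=30
step 16: P2: load  L1  ⟶  OISI  (L1)  txn=BusRd  M[L1]=30
step 17: P3: load  L1  ⟶  OISS  (L1)  txn=BusRd  M[L1]=30
step 18: P0: store L0 := 63  ⟶  MIII  (L0)  txn=BusRdX+Flush  M[L0]=80
step 19: P2: store L1 := 56  ⟶  IIMI  (L1)  txn=BusUpgr+Flush  M[L1]=88
step 20: P1: store L0 := 32  ⟶  IMII  (L0)  txn=BusRdX+Flush  M[L0]=63
step 21: P0: store L0 := 57  ⟶  MIII  (L0)  txn=BusRdX+Flush  M[L0]=32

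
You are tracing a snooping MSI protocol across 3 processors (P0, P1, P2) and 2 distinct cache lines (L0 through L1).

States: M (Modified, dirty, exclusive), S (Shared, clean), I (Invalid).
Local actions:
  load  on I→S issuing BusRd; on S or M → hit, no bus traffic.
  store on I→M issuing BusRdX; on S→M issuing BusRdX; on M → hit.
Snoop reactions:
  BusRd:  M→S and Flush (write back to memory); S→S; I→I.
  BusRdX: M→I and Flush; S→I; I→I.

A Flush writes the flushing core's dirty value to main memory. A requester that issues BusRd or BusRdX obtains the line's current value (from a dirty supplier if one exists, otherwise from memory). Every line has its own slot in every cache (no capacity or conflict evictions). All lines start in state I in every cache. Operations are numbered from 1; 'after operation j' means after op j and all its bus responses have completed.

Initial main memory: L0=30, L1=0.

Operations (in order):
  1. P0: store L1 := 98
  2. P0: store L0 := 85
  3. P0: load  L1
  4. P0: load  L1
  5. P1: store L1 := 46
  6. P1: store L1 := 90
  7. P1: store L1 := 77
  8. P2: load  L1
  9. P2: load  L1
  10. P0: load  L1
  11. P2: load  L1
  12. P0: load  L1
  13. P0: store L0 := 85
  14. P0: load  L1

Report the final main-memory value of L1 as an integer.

memory[L1] = 77

1. P0: store L1 := 98  bus=[BusRdX]  L1: P0=M P1=I P2=I  mem[L1]=0
2. P0: store L0 := 85  bus=[BusRdX]  L0: P0=M P1=I P2=I  mem[L0]=30
3. P0: load  L1  bus=[-]  L1: P0=M P1=I P2=I  mem[L1]=0
4. P0: load  L1  bus=[-]  L1: P0=M P1=I P2=I  mem[L1]=0
5. P1: store L1 := 46  bus=[BusRdX,Flush]  L1: P0=I P1=M P2=I  mem[L1]=98
6. P1: store L1 := 90  bus=[-]  L1: P0=I P1=M P2=I  mem[L1]=98
7. P1: store L1 := 77  bus=[-]  L1: P0=I P1=M P2=I  mem[L1]=98
8. P2: load  L1  bus=[BusRd,Flush]  L1: P0=I P1=S P2=S  mem[L1]=77
9. P2: load  L1  bus=[-]  L1: P0=I P1=S P2=S  mem[L1]=77
10. P0: load  L1  bus=[BusRd]  L1: P0=S P1=S P2=S  mem[L1]=77
11. P2: load  L1  bus=[-]  L1: P0=S P1=S P2=S  mem[L1]=77
12. P0: load  L1  bus=[-]  L1: P0=S P1=S P2=S  mem[L1]=77
13. P0: store L0 := 85  bus=[-]  L0: P0=M P1=I P2=I  mem[L0]=30
14. P0: load  L1  bus=[-]  L1: P0=S P1=S P2=S  mem[L1]=77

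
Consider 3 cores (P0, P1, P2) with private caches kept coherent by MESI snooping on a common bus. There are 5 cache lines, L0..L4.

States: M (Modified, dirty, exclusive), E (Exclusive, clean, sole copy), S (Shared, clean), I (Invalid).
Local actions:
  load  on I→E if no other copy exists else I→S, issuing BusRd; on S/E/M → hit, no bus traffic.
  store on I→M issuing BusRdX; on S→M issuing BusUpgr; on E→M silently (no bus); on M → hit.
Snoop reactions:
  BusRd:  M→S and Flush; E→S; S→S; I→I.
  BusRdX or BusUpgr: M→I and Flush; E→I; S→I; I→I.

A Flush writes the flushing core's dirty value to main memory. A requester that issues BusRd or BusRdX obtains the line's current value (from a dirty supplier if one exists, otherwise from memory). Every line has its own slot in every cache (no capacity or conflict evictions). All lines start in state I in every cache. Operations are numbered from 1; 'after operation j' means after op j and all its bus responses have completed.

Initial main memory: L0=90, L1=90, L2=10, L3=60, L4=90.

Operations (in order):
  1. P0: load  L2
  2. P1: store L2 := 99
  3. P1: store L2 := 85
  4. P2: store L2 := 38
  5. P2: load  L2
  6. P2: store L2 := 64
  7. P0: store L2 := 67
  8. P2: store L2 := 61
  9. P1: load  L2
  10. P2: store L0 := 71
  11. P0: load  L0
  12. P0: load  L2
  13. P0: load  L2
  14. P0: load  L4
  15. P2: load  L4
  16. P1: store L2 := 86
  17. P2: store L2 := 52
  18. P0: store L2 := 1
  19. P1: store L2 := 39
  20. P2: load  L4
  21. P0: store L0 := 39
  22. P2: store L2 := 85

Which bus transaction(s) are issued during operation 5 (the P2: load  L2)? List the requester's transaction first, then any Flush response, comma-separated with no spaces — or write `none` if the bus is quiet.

bus = none

step 1: P0: load  L2  ⟶  EII  (L2)  txn=BusRd  M[L2]=10
step 2: P1: store L2 := 99  ⟶  IMI  (L2)  txn=BusRdX  M[L2]=10
step 3: P1: store L2 := 85  ⟶  IMI  (L2)  txn=∅  M[L2]=10
step 4: P2: store L2 := 38  ⟶  IIM  (L2)  txn=BusRdX+Flush  M[L2]=85
step 5: P2: load  L2  ⟶  IIM  (L2)  txn=∅  M[L2]=85
step 6: P2: store L2 := 64  ⟶  IIM  (L2)  txn=∅  M[L2]=85
step 7: P0: store L2 := 67  ⟶  MII  (L2)  txn=BusRdX+Flush  M[L2]=64
step 8: P2: store L2 := 61  ⟶  IIM  (L2)  txn=BusRdX+Flush  M[L2]=67
step 9: P1: load  L2  ⟶  ISS  (L2)  txn=BusRd+Flush  M[L2]=61
step 10: P2: store L0 := 71  ⟶  IIM  (L0)  txn=BusRdX  M[L0]=90
step 11: P0: load  L0  ⟶  SIS  (L0)  txn=BusRd+Flush  M[L0]=71
step 12: P0: load  L2  ⟶  SSS  (L2)  txn=BusRd  M[L2]=61
step 13: P0: load  L2  ⟶  SSS  (L2)  txn=∅  M[L2]=61
step 14: P0: load  L4  ⟶  EII  (L4)  txn=BusRd  M[L4]=90
step 15: P2: load  L4  ⟶  SIS  (L4)  txn=BusRd  M[L4]=90
step 16: P1: store L2 := 86  ⟶  IMI  (L2)  txn=BusUpgr  M[L2]=61
step 17: P2: store L2 := 52  ⟶  IIM  (L2)  txn=BusRdX+Flush  M[L2]=86
step 18: P0: store L2 := 1  ⟶  MII  (L2)  txn=BusRdX+Flush  M[L2]=52
step 19: P1: store L2 := 39  ⟶  IMI  (L2)  txn=BusRdX+Flush  M[L2]=1
step 20: P2: load  L4  ⟶  SIS  (L4)  txn=∅  M[L4]=90
step 21: P0: store L0 := 39  ⟶  MII  (L0)  txn=BusUpgr  M[L0]=71
step 22: P2: store L2 := 85  ⟶  IIM  (L2)  txn=BusRdX+Flush  M[L2]=39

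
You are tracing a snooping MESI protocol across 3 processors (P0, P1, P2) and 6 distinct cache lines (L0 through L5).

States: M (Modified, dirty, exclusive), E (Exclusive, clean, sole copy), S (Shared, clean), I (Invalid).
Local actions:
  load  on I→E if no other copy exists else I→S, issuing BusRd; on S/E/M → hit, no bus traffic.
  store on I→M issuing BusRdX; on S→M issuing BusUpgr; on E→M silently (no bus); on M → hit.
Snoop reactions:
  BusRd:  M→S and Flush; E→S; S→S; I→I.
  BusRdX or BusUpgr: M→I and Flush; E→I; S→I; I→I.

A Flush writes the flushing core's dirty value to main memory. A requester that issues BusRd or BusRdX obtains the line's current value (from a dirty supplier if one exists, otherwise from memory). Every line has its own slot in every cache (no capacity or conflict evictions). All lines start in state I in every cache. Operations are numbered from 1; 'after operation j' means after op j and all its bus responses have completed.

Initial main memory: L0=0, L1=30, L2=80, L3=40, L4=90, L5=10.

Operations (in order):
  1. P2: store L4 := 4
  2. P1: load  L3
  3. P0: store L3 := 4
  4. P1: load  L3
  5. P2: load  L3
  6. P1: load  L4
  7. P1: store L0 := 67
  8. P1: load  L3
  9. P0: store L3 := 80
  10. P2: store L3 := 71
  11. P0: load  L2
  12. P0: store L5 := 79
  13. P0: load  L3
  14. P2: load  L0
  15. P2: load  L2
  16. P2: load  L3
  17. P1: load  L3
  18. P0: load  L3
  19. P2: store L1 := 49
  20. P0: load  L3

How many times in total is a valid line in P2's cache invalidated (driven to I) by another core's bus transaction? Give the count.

[1] P2: store L4 := 4 | P0:I, P1:I, P2:M(4) | bus: BusRdX
[2] P1: load  L3 | P0:I, P1:E(40), P2:I | bus: BusRd
[3] P0: store L3 := 4 | P0:M(4), P1:I, P2:I | bus: BusRdX
[4] P1: load  L3 | P0:S(4), P1:S(4), P2:I | bus: BusRd,Flush
[5] P2: load  L3 | P0:S(4), P1:S(4), P2:S(4) | bus: BusRd
[6] P1: load  L4 | P0:I, P1:S(4), P2:S(4) | bus: BusRd,Flush
[7] P1: store L0 := 67 | P0:I, P1:M(67), P2:I | bus: BusRdX
[8] P1: load  L3 | P0:S(4), P1:S(4), P2:S(4) | bus: none
[9] P0: store L3 := 80 | P0:M(80), P1:I, P2:I | bus: BusUpgr
[10] P2: store L3 := 71 | P0:I, P1:I, P2:M(71) | bus: BusRdX,Flush
[11] P0: load  L2 | P0:E(80), P1:I, P2:I | bus: BusRd
[12] P0: store L5 := 79 | P0:M(79), P1:I, P2:I | bus: BusRdX
[13] P0: load  L3 | P0:S(71), P1:I, P2:S(71) | bus: BusRd,Flush
[14] P2: load  L0 | P0:I, P1:S(67), P2:S(67) | bus: BusRd,Flush
[15] P2: load  L2 | P0:S(80), P1:I, P2:S(80) | bus: BusRd
[16] P2: load  L3 | P0:S(71), P1:I, P2:S(71) | bus: none
[17] P1: load  L3 | P0:S(71), P1:S(71), P2:S(71) | bus: BusRd
[18] P0: load  L3 | P0:S(71), P1:S(71), P2:S(71) | bus: none
[19] P2: store L1 := 49 | P0:I, P1:I, P2:M(49) | bus: BusRdX
[20] P0: load  L3 | P0:S(71), P1:S(71), P2:S(71) | bus: none

invalidations = 1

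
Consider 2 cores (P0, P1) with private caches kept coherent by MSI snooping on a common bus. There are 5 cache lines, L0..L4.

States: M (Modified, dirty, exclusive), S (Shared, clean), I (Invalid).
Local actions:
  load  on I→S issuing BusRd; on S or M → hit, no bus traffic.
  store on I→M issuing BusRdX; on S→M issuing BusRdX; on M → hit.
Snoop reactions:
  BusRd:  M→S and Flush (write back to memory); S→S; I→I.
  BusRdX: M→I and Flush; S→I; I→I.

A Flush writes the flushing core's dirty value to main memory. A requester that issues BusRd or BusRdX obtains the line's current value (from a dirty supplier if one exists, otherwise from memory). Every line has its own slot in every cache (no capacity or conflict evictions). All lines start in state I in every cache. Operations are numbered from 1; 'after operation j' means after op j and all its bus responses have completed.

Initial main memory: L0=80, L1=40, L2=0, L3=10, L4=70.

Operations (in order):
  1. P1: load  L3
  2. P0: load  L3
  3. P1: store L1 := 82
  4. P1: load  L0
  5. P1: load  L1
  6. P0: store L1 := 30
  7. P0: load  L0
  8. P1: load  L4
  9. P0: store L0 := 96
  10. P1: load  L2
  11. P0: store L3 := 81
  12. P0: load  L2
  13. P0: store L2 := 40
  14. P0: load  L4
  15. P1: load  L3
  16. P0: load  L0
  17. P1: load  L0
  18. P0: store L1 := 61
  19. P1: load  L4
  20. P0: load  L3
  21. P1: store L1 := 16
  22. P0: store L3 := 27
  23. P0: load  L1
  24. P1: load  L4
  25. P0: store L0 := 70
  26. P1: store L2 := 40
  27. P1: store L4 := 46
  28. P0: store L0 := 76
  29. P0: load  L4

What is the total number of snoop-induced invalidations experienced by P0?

invalidations = 3

step 1: P1: load  L3  ⟶  IS  (L3)  txn=BusRd  M[L3]=10
step 2: P0: load  L3  ⟶  SS  (L3)  txn=BusRd  M[L3]=10
step 3: P1: store L1 := 82  ⟶  IM  (L1)  txn=BusRdX  M[L1]=40
step 4: P1: load  L0  ⟶  IS  (L0)  txn=BusRd  M[L0]=80
step 5: P1: load  L1  ⟶  IM  (L1)  txn=∅  M[L1]=40
step 6: P0: store L1 := 30  ⟶  MI  (L1)  txn=BusRdX+Flush  M[L1]=82
step 7: P0: load  L0  ⟶  SS  (L0)  txn=BusRd  M[L0]=80
step 8: P1: load  L4  ⟶  IS  (L4)  txn=BusRd  M[L4]=70
step 9: P0: store L0 := 96  ⟶  MI  (L0)  txn=BusRdX  M[L0]=80
step 10: P1: load  L2  ⟶  IS  (L2)  txn=BusRd  M[L2]=0
step 11: P0: store L3 := 81  ⟶  MI  (L3)  txn=BusRdX  M[L3]=10
step 12: P0: load  L2  ⟶  SS  (L2)  txn=BusRd  M[L2]=0
step 13: P0: store L2 := 40  ⟶  MI  (L2)  txn=BusRdX  M[L2]=0
step 14: P0: load  L4  ⟶  SS  (L4)  txn=BusRd  M[L4]=70
step 15: P1: load  L3  ⟶  SS  (L3)  txn=BusRd+Flush  M[L3]=81
step 16: P0: load  L0  ⟶  MI  (L0)  txn=∅  M[L0]=80
step 17: P1: load  L0  ⟶  SS  (L0)  txn=BusRd+Flush  M[L0]=96
step 18: P0: store L1 := 61  ⟶  MI  (L1)  txn=∅  M[L1]=82
step 19: P1: load  L4  ⟶  SS  (L4)  txn=∅  M[L4]=70
step 20: P0: load  L3  ⟶  SS  (L3)  txn=∅  M[L3]=81
step 21: P1: store L1 := 16  ⟶  IM  (L1)  txn=BusRdX+Flush  M[L1]=61
step 22: P0: store L3 := 27  ⟶  MI  (L3)  txn=BusRdX  M[L3]=81
step 23: P0: load  L1  ⟶  SS  (L1)  txn=BusRd+Flush  M[L1]=16
step 24: P1: load  L4  ⟶  SS  (L4)  txn=∅  M[L4]=70
step 25: P0: store L0 := 70  ⟶  MI  (L0)  txn=BusRdX  M[L0]=96
step 26: P1: store L2 := 40  ⟶  IM  (L2)  txn=BusRdX+Flush  M[L2]=40
step 27: P1: store L4 := 46  ⟶  IM  (L4)  txn=BusRdX  M[L4]=70
step 28: P0: store L0 := 76  ⟶  MI  (L0)  txn=∅  M[L0]=96
step 29: P0: load  L4  ⟶  SS  (L4)  txn=BusRd+Flush  M[L4]=46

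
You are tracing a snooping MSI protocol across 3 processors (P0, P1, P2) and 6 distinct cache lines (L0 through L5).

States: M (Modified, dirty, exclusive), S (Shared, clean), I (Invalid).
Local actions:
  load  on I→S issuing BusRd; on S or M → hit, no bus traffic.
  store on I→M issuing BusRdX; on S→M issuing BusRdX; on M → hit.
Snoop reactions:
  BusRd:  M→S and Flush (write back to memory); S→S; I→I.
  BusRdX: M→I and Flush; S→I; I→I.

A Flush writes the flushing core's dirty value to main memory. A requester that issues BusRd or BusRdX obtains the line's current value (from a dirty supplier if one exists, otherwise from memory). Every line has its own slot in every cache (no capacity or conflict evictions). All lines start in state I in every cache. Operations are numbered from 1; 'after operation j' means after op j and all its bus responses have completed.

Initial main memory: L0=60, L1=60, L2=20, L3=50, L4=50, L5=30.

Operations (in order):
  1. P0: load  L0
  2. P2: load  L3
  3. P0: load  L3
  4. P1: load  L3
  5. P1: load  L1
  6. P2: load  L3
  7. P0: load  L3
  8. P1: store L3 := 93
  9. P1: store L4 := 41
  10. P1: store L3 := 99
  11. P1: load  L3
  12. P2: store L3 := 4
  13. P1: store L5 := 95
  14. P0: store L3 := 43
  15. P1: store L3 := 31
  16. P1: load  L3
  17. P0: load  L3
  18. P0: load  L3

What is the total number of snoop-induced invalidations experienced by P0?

invalidations = 2

[1] P0: load  L0 | P0:S(60), P1:I, P2:I | bus: BusRd
[2] P2: load  L3 | P0:I, P1:I, P2:S(50) | bus: BusRd
[3] P0: load  L3 | P0:S(50), P1:I, P2:S(50) | bus: BusRd
[4] P1: load  L3 | P0:S(50), P1:S(50), P2:S(50) | bus: BusRd
[5] P1: load  L1 | P0:I, P1:S(60), P2:I | bus: BusRd
[6] P2: load  L3 | P0:S(50), P1:S(50), P2:S(50) | bus: none
[7] P0: load  L3 | P0:S(50), P1:S(50), P2:S(50) | bus: none
[8] P1: store L3 := 93 | P0:I, P1:M(93), P2:I | bus: BusRdX
[9] P1: store L4 := 41 | P0:I, P1:M(41), P2:I | bus: BusRdX
[10] P1: store L3 := 99 | P0:I, P1:M(99), P2:I | bus: none
[11] P1: load  L3 | P0:I, P1:M(99), P2:I | bus: none
[12] P2: store L3 := 4 | P0:I, P1:I, P2:M(4) | bus: BusRdX,Flush
[13] P1: store L5 := 95 | P0:I, P1:M(95), P2:I | bus: BusRdX
[14] P0: store L3 := 43 | P0:M(43), P1:I, P2:I | bus: BusRdX,Flush
[15] P1: store L3 := 31 | P0:I, P1:M(31), P2:I | bus: BusRdX,Flush
[16] P1: load  L3 | P0:I, P1:M(31), P2:I | bus: none
[17] P0: load  L3 | P0:S(31), P1:S(31), P2:I | bus: BusRd,Flush
[18] P0: load  L3 | P0:S(31), P1:S(31), P2:I | bus: none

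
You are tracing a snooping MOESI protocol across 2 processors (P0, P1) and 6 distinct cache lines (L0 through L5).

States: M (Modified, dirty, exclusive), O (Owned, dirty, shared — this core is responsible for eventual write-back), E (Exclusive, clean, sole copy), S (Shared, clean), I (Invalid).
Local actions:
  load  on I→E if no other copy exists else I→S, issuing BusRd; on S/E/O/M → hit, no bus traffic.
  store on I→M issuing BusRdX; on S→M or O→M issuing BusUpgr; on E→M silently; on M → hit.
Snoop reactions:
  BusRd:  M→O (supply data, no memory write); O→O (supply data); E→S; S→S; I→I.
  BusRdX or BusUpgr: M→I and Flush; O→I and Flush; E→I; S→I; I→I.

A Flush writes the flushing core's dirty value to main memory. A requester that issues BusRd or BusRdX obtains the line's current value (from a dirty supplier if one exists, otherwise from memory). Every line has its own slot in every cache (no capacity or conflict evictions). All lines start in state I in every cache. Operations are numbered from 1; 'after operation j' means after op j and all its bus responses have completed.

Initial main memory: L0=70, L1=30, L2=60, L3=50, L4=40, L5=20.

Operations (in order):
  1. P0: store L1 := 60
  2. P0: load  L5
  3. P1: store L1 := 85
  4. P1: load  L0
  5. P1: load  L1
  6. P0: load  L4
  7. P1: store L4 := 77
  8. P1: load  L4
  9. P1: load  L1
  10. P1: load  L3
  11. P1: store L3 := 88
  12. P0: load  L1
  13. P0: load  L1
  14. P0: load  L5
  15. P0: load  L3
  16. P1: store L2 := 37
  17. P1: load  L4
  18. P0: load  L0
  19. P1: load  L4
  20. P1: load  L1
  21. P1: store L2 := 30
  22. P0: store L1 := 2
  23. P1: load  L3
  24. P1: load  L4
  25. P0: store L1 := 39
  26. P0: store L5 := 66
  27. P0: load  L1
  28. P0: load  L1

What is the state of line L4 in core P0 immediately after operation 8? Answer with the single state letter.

state = I

[1] P0: store L1 := 60 | P0:M(60), P1:I | bus: BusRdX
[2] P0: load  L5 | P0:E(20), P1:I | bus: BusRd
[3] P1: store L1 := 85 | P0:I, P1:M(85) | bus: BusRdX,Flush
[4] P1: load  L0 | P0:I, P1:E(70) | bus: BusRd
[5] P1: load  L1 | P0:I, P1:M(85) | bus: none
[6] P0: load  L4 | P0:E(40), P1:I | bus: BusRd
[7] P1: store L4 := 77 | P0:I, P1:M(77) | bus: BusRdX
[8] P1: load  L4 | P0:I, P1:M(77) | bus: none
[9] P1: load  L1 | P0:I, P1:M(85) | bus: none
[10] P1: load  L3 | P0:I, P1:E(50) | bus: BusRd
[11] P1: store L3 := 88 | P0:I, P1:M(88) | bus: none
[12] P0: load  L1 | P0:S(85), P1:O(85) | bus: BusRd
[13] P0: load  L1 | P0:S(85), P1:O(85) | bus: none
[14] P0: load  L5 | P0:E(20), P1:I | bus: none
[15] P0: load  L3 | P0:S(88), P1:O(88) | bus: BusRd
[16] P1: store L2 := 37 | P0:I, P1:M(37) | bus: BusRdX
[17] P1: load  L4 | P0:I, P1:M(77) | bus: none
[18] P0: load  L0 | P0:S(70), P1:S(70) | bus: BusRd
[19] P1: load  L4 | P0:I, P1:M(77) | bus: none
[20] P1: load  L1 | P0:S(85), P1:O(85) | bus: none
[21] P1: store L2 := 30 | P0:I, P1:M(30) | bus: none
[22] P0: store L1 := 2 | P0:M(2), P1:I | bus: BusUpgr,Flush
[23] P1: load  L3 | P0:S(88), P1:O(88) | bus: none
[24] P1: load  L4 | P0:I, P1:M(77) | bus: none
[25] P0: store L1 := 39 | P0:M(39), P1:I | bus: none
[26] P0: store L5 := 66 | P0:M(66), P1:I | bus: none
[27] P0: load  L1 | P0:M(39), P1:I | bus: none
[28] P0: load  L1 | P0:M(39), P1:I | bus: none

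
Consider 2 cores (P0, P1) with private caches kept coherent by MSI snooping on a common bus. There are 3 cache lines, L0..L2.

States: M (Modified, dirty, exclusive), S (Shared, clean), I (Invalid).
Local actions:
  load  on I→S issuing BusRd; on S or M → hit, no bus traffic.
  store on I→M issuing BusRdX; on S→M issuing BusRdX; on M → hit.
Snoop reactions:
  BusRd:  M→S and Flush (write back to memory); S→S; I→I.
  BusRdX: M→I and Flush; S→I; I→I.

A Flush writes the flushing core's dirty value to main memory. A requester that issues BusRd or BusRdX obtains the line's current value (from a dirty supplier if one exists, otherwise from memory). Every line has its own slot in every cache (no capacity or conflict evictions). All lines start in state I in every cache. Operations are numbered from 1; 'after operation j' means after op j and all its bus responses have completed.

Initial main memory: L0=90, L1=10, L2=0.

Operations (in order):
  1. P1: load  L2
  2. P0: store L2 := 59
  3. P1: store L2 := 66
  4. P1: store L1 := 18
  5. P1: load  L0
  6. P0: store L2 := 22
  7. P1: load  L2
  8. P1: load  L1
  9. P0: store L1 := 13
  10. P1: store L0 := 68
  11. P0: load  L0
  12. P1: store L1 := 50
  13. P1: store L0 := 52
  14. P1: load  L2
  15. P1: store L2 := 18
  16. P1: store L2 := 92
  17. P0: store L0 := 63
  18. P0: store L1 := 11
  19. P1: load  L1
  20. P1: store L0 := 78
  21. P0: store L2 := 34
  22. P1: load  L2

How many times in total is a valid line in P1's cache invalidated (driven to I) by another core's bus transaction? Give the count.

invalidations = 6

[1] P1: load  L2 | P0:I, P1:S(0) | bus: BusRd
[2] P0: store L2 := 59 | P0:M(59), P1:I | bus: BusRdX
[3] P1: store L2 := 66 | P0:I, P1:M(66) | bus: BusRdX,Flush
[4] P1: store L1 := 18 | P0:I, P1:M(18) | bus: BusRdX
[5] P1: load  L0 | P0:I, P1:S(90) | bus: BusRd
[6] P0: store L2 := 22 | P0:M(22), P1:I | bus: BusRdX,Flush
[7] P1: load  L2 | P0:S(22), P1:S(22) | bus: BusRd,Flush
[8] P1: load  L1 | P0:I, P1:M(18) | bus: none
[9] P0: store L1 := 13 | P0:M(13), P1:I | bus: BusRdX,Flush
[10] P1: store L0 := 68 | P0:I, P1:M(68) | bus: BusRdX
[11] P0: load  L0 | P0:S(68), P1:S(68) | bus: BusRd,Flush
[12] P1: store L1 := 50 | P0:I, P1:M(50) | bus: BusRdX,Flush
[13] P1: store L0 := 52 | P0:I, P1:M(52) | bus: BusRdX
[14] P1: load  L2 | P0:S(22), P1:S(22) | bus: none
[15] P1: store L2 := 18 | P0:I, P1:M(18) | bus: BusRdX
[16] P1: store L2 := 92 | P0:I, P1:M(92) | bus: none
[17] P0: store L0 := 63 | P0:M(63), P1:I | bus: BusRdX,Flush
[18] P0: store L1 := 11 | P0:M(11), P1:I | bus: BusRdX,Flush
[19] P1: load  L1 | P0:S(11), P1:S(11) | bus: BusRd,Flush
[20] P1: store L0 := 78 | P0:I, P1:M(78) | bus: BusRdX,Flush
[21] P0: store L2 := 34 | P0:M(34), P1:I | bus: BusRdX,Flush
[22] P1: load  L2 | P0:S(34), P1:S(34) | bus: BusRd,Flush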